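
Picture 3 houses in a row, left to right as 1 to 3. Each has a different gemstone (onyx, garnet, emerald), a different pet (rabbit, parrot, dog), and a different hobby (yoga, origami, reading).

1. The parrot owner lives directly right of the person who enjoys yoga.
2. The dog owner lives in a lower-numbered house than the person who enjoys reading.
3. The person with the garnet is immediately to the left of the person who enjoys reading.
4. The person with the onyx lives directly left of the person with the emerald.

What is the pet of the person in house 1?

So house 3 gets emerald for gemstone.
By clue 4, the person with the onyx is in house 2.
That leaves garnet as the gemstone for house 1.
By clue 3, the person who enjoys reading is in house 2.
So house 3 gets origami for hobby.
Clue 1: the parrot owner is in house 2.
From clue 2, the dog owner must be in house 1.
That leaves rabbit as the pet for house 3.
House 1 hobby: only yoga fits.
So: house 1 = garnet/dog/yoga, house 2 = onyx/parrot/reading, house 3 = emerald/rabbit/origami.

dog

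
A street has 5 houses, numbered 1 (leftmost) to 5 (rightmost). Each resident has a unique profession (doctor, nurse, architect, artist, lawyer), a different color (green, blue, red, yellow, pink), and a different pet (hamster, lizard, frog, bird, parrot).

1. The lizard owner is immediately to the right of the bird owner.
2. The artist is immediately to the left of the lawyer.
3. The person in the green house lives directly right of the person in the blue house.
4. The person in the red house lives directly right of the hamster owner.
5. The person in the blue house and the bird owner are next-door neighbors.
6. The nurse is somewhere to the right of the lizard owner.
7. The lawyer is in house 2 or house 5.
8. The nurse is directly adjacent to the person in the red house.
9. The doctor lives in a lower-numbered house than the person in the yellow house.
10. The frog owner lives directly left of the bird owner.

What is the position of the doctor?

3

House 5 pet: only parrot fits.
The only pet still possible for house 1 is frog.
By clue 10, the bird owner is in house 2.
Clue 1 places the lizard owner in house 3.
So house 4 gets hamster for pet.
The person in the red house is in house 5 (clue 4).
Clue 8 places the nurse in house 4.
House 1 profession: only artist fits.
Clue 2 places the lawyer in house 2.
So house 5 gets architect for profession.
The person in the yellow house is in house 4 (clue 9).
House 3 profession: only doctor fits.
The person in the blue house is in house 1 (clue 3).
House 2 color: only green fits.
House 3 color: only pink fits.
So: house 1 = artist/blue/frog, house 2 = lawyer/green/bird, house 3 = doctor/pink/lizard, house 4 = nurse/yellow/hamster, house 5 = architect/red/parrot.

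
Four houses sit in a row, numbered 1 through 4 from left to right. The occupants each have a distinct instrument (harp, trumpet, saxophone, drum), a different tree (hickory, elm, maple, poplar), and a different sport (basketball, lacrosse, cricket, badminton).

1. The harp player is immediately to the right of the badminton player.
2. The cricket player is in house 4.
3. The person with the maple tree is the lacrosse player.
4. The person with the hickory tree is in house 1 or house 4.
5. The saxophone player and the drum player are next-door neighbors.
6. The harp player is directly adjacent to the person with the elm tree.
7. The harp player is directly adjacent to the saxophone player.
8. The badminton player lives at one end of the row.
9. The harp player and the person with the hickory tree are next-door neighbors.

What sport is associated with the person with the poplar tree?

cricket

The cricket player is in house 4 (clue 2).
Clue 8 places the badminton player in house 1.
Clue 1: the harp player is in house 2.
By clue 9, the person with the hickory tree is in house 1.
That leaves maple as the tree for house 2.
House 3 tree: only elm fits.
So house 4 gets poplar for tree.
Clue 3 places the lacrosse player in house 2.
The saxophone player is in house 3 (clue 5).
Clue 5 places the drum player in house 4.
House 1's instrument must be trumpet (nothing else left).
That leaves basketball as the sport for house 3.
So: house 1 = trumpet/hickory/badminton, house 2 = harp/maple/lacrosse, house 3 = saxophone/elm/basketball, house 4 = drum/poplar/cricket.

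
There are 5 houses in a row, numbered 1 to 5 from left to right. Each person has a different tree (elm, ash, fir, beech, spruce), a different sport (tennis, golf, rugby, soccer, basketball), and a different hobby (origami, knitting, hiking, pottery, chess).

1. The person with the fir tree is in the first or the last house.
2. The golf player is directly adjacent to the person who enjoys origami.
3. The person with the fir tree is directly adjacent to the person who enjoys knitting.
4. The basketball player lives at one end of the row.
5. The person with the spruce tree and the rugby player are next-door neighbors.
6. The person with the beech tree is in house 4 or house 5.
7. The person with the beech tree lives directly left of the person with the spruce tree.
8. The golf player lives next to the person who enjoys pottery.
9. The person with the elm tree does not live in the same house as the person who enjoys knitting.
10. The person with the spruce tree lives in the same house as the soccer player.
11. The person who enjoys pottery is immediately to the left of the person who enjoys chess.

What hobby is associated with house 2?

knitting

The person with the beech tree is in house 4 (clue 7).
By clue 7, the person with the spruce tree is in house 5.
By clue 10, the soccer player is in house 5.
So house 1 gets basketball for sport.
The person who enjoys knitting is in house 2 (clue 3).
By clue 5, the rugby player is in house 4.
The only tree still possible for house 1 is fir.
The only tree still possible for house 2 is ash.
House 3's tree must be elm (nothing else left).
The golf player is narrowed to house 2 or 3; consider each.
Placing it in house 3 leads to a contradiction, so it's in house 2.
From clue 8, the person who enjoys pottery must be in house 3.
By clue 11, the person who enjoys chess is in house 4.
The only sport still possible for house 3 is tennis.
The only hobby still possible for house 5 is hiking.
The only hobby still possible for house 1 is origami.
So: house 1 = fir/basketball/origami, house 2 = ash/golf/knitting, house 3 = elm/tennis/pottery, house 4 = beech/rugby/chess, house 5 = spruce/soccer/hiking.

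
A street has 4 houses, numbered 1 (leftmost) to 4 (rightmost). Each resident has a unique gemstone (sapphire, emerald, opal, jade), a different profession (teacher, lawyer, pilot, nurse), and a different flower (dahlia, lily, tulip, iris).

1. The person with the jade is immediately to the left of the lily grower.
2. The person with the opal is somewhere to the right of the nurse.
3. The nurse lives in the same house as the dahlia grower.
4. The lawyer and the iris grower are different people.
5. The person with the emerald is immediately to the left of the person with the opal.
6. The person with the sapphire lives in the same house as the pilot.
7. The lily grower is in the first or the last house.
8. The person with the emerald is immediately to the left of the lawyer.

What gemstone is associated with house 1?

emerald

Clue 7 places the lily grower in house 4.
Clue 1: the person with the jade is in house 3.
Clue 5: the person with the emerald is in house 1.
The person with the opal is in house 2 (clue 5).
From clue 8, the lawyer must be in house 2.
So house 4 gets sapphire for gemstone.
By clue 2, the nurse is in house 1.
By clue 3, the dahlia grower is in house 1.
Clue 6 places the pilot in house 4.
The only profession still possible for house 3 is teacher.
House 2 flower: only tulip fits.
House 3 flower: only iris fits.
So: house 1 = emerald/nurse/dahlia, house 2 = opal/lawyer/tulip, house 3 = jade/teacher/iris, house 4 = sapphire/pilot/lily.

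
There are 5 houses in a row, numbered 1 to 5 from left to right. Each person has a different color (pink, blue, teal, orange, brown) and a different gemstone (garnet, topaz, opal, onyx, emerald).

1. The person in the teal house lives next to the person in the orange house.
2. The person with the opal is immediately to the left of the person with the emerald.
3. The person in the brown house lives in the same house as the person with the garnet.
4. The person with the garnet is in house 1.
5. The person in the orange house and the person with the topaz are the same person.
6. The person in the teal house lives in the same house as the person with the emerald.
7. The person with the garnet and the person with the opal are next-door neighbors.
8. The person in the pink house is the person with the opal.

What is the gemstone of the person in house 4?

topaz

By clue 4, the person with the garnet is in house 1.
Clue 7 places the person with the opal in house 2.
By clue 8, the person in the pink house is in house 2.
Clue 2: the person with the emerald is in house 3.
Clue 3 places the person in the brown house in house 1.
Clue 6: the person in the teal house is in house 3.
From clue 1, the person in the orange house must be in house 4.
Clue 5: the person with the topaz is in house 4.
House 5's color must be blue (nothing else left).
House 5's gemstone must be onyx (nothing else left).
So: house 1 = brown/garnet, house 2 = pink/opal, house 3 = teal/emerald, house 4 = orange/topaz, house 5 = blue/onyx.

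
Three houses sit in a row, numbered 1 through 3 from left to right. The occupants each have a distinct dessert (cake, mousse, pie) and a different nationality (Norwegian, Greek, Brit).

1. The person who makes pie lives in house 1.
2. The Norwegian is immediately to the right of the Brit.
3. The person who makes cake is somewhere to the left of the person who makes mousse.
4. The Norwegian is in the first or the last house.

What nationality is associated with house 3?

Norwegian

By clue 1, the person who makes pie is in house 1.
Clue 4: the Norwegian is in house 3.
House 3's dessert must be mousse (nothing else left).
By clue 2, the Brit is in house 2.
That leaves cake as the dessert for house 2.
House 1's nationality must be Greek (nothing else left).
So: house 1 = pie/Greek, house 2 = cake/Brit, house 3 = mousse/Norwegian.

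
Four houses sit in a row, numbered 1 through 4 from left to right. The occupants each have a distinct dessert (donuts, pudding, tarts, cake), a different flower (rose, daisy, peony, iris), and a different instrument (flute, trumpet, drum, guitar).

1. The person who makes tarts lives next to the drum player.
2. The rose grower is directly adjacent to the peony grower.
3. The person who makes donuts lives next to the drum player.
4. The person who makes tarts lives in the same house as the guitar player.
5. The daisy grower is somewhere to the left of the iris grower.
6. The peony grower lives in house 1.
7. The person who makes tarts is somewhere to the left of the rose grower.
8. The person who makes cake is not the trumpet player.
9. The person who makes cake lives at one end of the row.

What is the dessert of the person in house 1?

tarts

Clue 6: the peony grower is in house 1.
Clue 2 places the rose grower in house 2.
From clue 7, the person who makes tarts must be in house 1.
That leaves cake as the dessert for house 4.
House 3's flower must be daisy (nothing else left).
That leaves iris as the flower for house 4.
From clue 1, the drum player must be in house 2.
Clue 3: the person who makes donuts is in house 3.
From clue 4, the guitar player must be in house 1.
That leaves pudding as the dessert for house 2.
House 4 instrument: only flute fits.
So house 3 gets trumpet for instrument.
So: house 1 = tarts/peony/guitar, house 2 = pudding/rose/drum, house 3 = donuts/daisy/trumpet, house 4 = cake/iris/flute.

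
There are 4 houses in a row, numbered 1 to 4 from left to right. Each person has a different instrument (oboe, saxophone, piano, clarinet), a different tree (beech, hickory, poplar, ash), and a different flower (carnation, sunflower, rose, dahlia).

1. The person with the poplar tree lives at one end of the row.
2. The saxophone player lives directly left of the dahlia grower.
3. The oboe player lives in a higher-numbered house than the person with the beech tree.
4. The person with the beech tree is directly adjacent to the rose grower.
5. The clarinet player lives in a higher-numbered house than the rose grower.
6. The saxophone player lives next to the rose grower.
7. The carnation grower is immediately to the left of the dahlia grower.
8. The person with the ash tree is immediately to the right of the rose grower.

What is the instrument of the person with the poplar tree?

The person with the poplar tree is narrowed to house 1 or 4; consider each.
Placing it in house 1 leads to a contradiction, so it's in house 4.
The person with the ash tree is narrowed to house 2 or 3; consider each.
Placing it in house 2 leads to a contradiction, so it's in house 3.
Clue 8: the rose grower is in house 2.
By clue 4, the person with the beech tree is in house 1.
From clue 6, the saxophone player must be in house 3.
Clue 7 places the carnation grower in house 3.
Clue 7: the dahlia grower is in house 4.
So house 1 gets piano for instrument.
That leaves oboe as the instrument for house 2.
That leaves clarinet as the instrument for house 4.
So house 2 gets hickory for tree.
House 1's flower must be sunflower (nothing else left).
So: house 1 = piano/beech/sunflower, house 2 = oboe/hickory/rose, house 3 = saxophone/ash/carnation, house 4 = clarinet/poplar/dahlia.

clarinet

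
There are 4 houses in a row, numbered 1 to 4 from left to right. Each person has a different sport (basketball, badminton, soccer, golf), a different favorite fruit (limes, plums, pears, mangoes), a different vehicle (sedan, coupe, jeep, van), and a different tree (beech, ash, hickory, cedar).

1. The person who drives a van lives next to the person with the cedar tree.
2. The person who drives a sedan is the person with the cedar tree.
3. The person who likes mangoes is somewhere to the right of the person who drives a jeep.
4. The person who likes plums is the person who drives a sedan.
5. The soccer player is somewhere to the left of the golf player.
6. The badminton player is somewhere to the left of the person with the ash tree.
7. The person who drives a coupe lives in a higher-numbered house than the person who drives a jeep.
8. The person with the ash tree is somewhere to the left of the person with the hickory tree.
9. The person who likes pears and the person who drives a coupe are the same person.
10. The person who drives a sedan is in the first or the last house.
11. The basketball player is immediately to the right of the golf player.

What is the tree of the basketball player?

cedar

House 4's sport must be basketball (nothing else left).
Clue 11: the golf player is in house 3.
The badminton player is narrowed to house 1 or 2; consider each.
Placing it in house 2 leads to a contradiction, so it's in house 1.
House 2's sport must be soccer (nothing else left).
The person who likes plums is narrowed to house 1 or 4; consider each.
Placing it in house 1 leads to a contradiction, so it's in house 4.
Clue 4 places the person who drives a sedan in house 4.
That leaves limes as the favorite fruit for house 1.
So house 1 gets jeep for vehicle.
From clue 2, the person with the cedar tree must be in house 4.
House 1 tree: only beech fits.
The only tree still possible for house 2 is ash.
House 3 tree: only hickory fits.
Clue 1: the person who drives a van is in house 3.
The only vehicle still possible for house 2 is coupe.
From clue 9, the person who likes pears must be in house 2.
That leaves mangoes as the favorite fruit for house 3.
So: house 1 = badminton/limes/jeep/beech, house 2 = soccer/pears/coupe/ash, house 3 = golf/mangoes/van/hickory, house 4 = basketball/plums/sedan/cedar.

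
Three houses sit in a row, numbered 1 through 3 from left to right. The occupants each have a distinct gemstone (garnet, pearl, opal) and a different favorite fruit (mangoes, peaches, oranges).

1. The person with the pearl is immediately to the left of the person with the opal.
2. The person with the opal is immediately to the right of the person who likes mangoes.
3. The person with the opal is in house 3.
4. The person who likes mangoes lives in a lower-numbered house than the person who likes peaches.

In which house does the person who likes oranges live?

1

From clue 3, the person with the opal must be in house 3.
By clue 1, the person with the pearl is in house 2.
From clue 2, the person who likes mangoes must be in house 2.
By clue 4, the person who likes peaches is in house 3.
That leaves garnet as the gemstone for house 1.
So house 1 gets oranges for favorite fruit.
So: house 1 = garnet/oranges, house 2 = pearl/mangoes, house 3 = opal/peaches.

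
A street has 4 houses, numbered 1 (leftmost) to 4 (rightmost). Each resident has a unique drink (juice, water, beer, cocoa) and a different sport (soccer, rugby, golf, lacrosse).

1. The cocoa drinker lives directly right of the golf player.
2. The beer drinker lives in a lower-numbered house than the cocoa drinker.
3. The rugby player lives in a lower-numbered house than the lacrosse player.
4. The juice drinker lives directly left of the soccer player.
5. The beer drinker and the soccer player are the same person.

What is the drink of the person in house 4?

So house 4 gets lacrosse for sport.
So house 1 gets rugby for sport.
The beer drinker is narrowed to house 2 or 3; consider each.
Placing it in house 3 leads to a contradiction, so it's in house 2.
Clue 5 places the soccer player in house 2.
House 3's sport must be golf (nothing else left).
The cocoa drinker is in house 4 (clue 1).
That leaves juice as the drink for house 1.
That leaves water as the drink for house 3.
So: house 1 = juice/rugby, house 2 = beer/soccer, house 3 = water/golf, house 4 = cocoa/lacrosse.

cocoa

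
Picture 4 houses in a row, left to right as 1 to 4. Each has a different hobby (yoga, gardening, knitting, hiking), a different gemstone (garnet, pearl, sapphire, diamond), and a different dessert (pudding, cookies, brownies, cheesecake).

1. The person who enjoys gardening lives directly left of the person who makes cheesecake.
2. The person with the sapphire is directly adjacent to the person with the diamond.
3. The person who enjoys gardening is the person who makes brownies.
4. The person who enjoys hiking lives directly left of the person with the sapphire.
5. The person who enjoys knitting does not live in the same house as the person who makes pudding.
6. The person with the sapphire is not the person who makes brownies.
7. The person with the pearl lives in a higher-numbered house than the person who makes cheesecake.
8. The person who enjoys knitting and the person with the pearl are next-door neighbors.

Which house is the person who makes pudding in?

The person who enjoys gardening is narrowed to house 1 or 2; consider each.
Placing it in house 2 leads to a contradiction, so it's in house 1.
By clue 1, the person who makes cheesecake is in house 2.
Clue 3 places the person who makes brownies in house 1.
That leaves garnet as the gemstone for house 1.
The only gemstone still possible for house 2 is diamond.
Clue 2: the person with the sapphire is in house 3.
The person who enjoys hiking is in house 2 (clue 4).
House 4 gemstone: only pearl fits.
From clue 8, the person who enjoys knitting must be in house 3.
That leaves yoga as the hobby for house 4.
Clue 5 places the person who makes pudding in house 4.
So house 3 gets cookies for dessert.
So: house 1 = gardening/garnet/brownies, house 2 = hiking/diamond/cheesecake, house 3 = knitting/sapphire/cookies, house 4 = yoga/pearl/pudding.

4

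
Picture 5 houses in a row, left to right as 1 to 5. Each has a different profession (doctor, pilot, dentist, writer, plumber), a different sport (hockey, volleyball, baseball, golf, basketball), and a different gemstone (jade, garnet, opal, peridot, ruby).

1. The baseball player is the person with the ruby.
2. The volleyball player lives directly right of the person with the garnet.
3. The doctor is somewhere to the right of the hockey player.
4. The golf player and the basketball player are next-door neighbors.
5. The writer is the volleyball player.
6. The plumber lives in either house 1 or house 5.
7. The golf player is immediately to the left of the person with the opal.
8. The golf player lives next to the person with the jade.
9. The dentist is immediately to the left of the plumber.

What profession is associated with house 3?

doctor

From clue 9, the dentist must be in house 4.
From clue 9, the plumber must be in house 5.
House 1 profession: only pilot fits.
The doctor is narrowed to house 2 or 3; consider each.
Placing it in house 2 leads to a contradiction, so it's in house 3.
House 2's profession must be writer (nothing else left).
The volleyball player is in house 2 (clue 5).
The person with the garnet is in house 1 (clue 2).
House 1 sport: only hockey fits.
The golf player is narrowed to house 3 or 4; consider each.
Placing it in house 4 leads to a contradiction, so it's in house 3.
Clue 4: the basketball player is in house 4.
The person with the opal is in house 4 (clue 7).
So house 5 gets baseball for sport.
Clue 1: the person with the ruby is in house 5.
House 2 gemstone: only jade fits.
House 3's gemstone must be peridot (nothing else left).
So: house 1 = pilot/hockey/garnet, house 2 = writer/volleyball/jade, house 3 = doctor/golf/peridot, house 4 = dentist/basketball/opal, house 5 = plumber/baseball/ruby.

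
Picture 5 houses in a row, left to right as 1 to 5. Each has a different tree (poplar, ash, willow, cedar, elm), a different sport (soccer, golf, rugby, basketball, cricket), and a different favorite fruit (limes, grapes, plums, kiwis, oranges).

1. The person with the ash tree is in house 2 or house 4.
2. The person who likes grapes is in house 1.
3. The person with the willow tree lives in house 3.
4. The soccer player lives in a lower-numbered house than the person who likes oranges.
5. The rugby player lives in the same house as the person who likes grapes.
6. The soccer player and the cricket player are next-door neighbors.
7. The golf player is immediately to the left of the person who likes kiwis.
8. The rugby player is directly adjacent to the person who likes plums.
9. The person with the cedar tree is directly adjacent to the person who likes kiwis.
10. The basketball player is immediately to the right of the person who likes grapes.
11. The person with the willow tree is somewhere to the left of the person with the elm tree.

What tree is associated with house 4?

elm

From clue 2, the person who likes grapes must be in house 1.
Clue 3: the person with the willow tree is in house 3.
From clue 5, the rugby player must be in house 1.
By clue 8, the person who likes plums is in house 2.
By clue 10, the basketball player is in house 2.
That leaves cricket as the sport for house 5.
Clue 6: the soccer player is in house 4.
House 1 tree: only poplar fits.
House 2's tree must be ash (nothing else left).
That leaves golf as the sport for house 3.
That leaves limes as the favorite fruit for house 3.
Clue 4 places the person who likes oranges in house 5.
Clue 7 places the person who likes kiwis in house 4.
Clue 9: the person with the cedar tree is in house 5.
That leaves elm as the tree for house 4.
So: house 1 = poplar/rugby/grapes, house 2 = ash/basketball/plums, house 3 = willow/golf/limes, house 4 = elm/soccer/kiwis, house 5 = cedar/cricket/oranges.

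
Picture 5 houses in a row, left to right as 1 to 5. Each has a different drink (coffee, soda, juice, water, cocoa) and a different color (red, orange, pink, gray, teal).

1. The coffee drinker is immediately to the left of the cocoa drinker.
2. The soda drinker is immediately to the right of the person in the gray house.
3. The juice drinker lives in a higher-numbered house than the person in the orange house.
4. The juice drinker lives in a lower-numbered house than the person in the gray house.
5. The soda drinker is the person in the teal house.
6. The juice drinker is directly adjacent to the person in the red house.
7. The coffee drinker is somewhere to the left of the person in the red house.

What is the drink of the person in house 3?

juice

The juice drinker is narrowed to house 2 or 3; consider each.
Placing it in house 2 leads to a contradiction, so it's in house 3.
Clue 4: the person in the gray house is in house 4.
House 3 color: only pink fits.
House 5's color must be teal (nothing else left).
Clue 1 places the coffee drinker in house 1.
From clue 1, the cocoa drinker must be in house 2.
From clue 2, the soda drinker must be in house 5.
House 4 drink: only water fits.
The only color still possible for house 1 is orange.
The only color still possible for house 2 is red.
So: house 1 = coffee/orange, house 2 = cocoa/red, house 3 = juice/pink, house 4 = water/gray, house 5 = soda/teal.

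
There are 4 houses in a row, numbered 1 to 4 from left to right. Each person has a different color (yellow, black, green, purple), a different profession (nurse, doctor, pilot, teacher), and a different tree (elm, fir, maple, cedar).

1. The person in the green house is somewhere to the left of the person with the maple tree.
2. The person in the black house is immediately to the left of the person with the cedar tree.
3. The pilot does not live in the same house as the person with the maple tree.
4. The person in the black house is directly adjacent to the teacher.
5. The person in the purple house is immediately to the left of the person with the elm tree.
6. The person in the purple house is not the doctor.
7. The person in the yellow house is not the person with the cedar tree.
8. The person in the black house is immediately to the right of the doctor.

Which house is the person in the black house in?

2

So house 4 gets yellow for color.
That leaves fir as the tree for house 1.
Clue 7: the person with the cedar tree is in house 3.
The person in the black house is in house 2 (clue 2).
Clue 8: the doctor is in house 1.
House 3 profession: only teacher fits.
From clue 6, the person in the purple house must be in house 3.
That leaves green as the color for house 1.
From clue 5, the person with the elm tree must be in house 4.
That leaves maple as the tree for house 2.
By clue 3, the pilot is in house 4.
House 2 profession: only nurse fits.
So: house 1 = green/doctor/fir, house 2 = black/nurse/maple, house 3 = purple/teacher/cedar, house 4 = yellow/pilot/elm.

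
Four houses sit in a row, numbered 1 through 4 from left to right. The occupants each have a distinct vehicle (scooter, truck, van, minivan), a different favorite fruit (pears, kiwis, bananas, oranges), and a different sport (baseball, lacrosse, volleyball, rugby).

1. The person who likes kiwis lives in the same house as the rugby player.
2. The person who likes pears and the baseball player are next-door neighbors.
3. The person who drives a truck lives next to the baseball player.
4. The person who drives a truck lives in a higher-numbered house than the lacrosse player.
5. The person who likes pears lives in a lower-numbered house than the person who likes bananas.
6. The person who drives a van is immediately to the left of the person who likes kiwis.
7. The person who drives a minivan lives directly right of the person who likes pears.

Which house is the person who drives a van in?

1

The person who drives a minivan is narrowed to house 2 or 3 or 4; consider each.
Placing it in house 2 and house 3 leads to a contradiction, so it's in house 4.
The person who likes pears is in house 3 (clue 7).
House 1 favorite fruit: only oranges fits.
Clue 3 places the person who drives a truck in house 3.
Clue 5 places the person who likes bananas in house 4.
That leaves van as the vehicle for house 1.
The only vehicle still possible for house 2 is scooter.
So house 2 gets kiwis for favorite fruit.
The only sport still possible for house 3 is volleyball.
Clue 1: the rugby player is in house 2.
That leaves lacrosse as the sport for house 1.
The only sport still possible for house 4 is baseball.
So: house 1 = van/oranges/lacrosse, house 2 = scooter/kiwis/rugby, house 3 = truck/pears/volleyball, house 4 = minivan/bananas/baseball.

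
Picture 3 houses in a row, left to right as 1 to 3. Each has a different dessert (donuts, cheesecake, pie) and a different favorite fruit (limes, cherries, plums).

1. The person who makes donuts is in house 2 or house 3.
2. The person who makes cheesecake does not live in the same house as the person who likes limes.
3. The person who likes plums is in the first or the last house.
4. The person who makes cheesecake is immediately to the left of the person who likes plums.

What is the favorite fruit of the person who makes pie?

limes

By clue 4, the person who makes cheesecake is in house 2.
By clue 4, the person who likes plums is in house 3.
House 1 dessert: only pie fits.
House 3's dessert must be donuts (nothing else left).
By clue 2, the person who likes limes is in house 1.
House 2's favorite fruit must be cherries (nothing else left).
So: house 1 = pie/limes, house 2 = cheesecake/cherries, house 3 = donuts/plums.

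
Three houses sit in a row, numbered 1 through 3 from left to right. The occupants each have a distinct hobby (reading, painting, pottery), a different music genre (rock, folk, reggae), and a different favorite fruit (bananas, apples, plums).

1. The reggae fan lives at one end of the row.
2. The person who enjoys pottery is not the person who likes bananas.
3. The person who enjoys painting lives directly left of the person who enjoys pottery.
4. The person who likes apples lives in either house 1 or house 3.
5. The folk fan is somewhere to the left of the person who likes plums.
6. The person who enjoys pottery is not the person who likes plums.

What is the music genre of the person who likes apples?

reggae

The person who enjoys painting is narrowed to house 1 or 2; consider each.
Placing it in house 1 leads to a contradiction, so it's in house 2.
Clue 3: the person who enjoys pottery is in house 3.
Clue 6: the person who likes plums is in house 2.
House 1 hobby: only reading fits.
The person who likes bananas is in house 1 (clue 2).
The folk fan is in house 1 (clue 5).
The only music genre still possible for house 2 is rock.
House 3 music genre: only reggae fits.
House 3's favorite fruit must be apples (nothing else left).
So: house 1 = reading/folk/bananas, house 2 = painting/rock/plums, house 3 = pottery/reggae/apples.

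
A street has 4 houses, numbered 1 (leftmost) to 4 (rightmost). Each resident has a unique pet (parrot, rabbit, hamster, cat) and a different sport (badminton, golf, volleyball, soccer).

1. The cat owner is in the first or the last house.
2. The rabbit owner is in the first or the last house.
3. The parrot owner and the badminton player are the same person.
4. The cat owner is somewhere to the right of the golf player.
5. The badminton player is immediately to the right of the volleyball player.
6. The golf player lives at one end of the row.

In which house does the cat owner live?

Clue 4 places the cat owner in house 4.
By clue 6, the golf player is in house 1.
Clue 5 places the badminton player in house 3.
Clue 5 places the volleyball player in house 2.
House 1's pet must be rabbit (nothing else left).
House 4 sport: only soccer fits.
From clue 3, the parrot owner must be in house 3.
House 2's pet must be hamster (nothing else left).
So: house 1 = rabbit/golf, house 2 = hamster/volleyball, house 3 = parrot/badminton, house 4 = cat/soccer.

4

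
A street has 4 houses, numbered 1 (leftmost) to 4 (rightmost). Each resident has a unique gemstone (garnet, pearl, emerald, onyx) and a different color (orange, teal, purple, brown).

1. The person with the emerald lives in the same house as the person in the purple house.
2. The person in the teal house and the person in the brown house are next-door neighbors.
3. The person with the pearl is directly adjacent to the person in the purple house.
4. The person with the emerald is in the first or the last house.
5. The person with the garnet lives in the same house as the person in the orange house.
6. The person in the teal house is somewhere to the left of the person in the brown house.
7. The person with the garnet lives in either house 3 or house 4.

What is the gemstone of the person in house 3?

The person with the emerald is narrowed to house 1 or 4; consider each.
Placing it in house 4 leads to a contradiction, so it's in house 1.
Clue 1 places the person in the purple house in house 1.
Clue 3: the person with the pearl is in house 2.
The only color still possible for house 2 is teal.
By clue 2, the person in the brown house is in house 3.
House 4 color: only orange fits.
The person with the garnet is in house 4 (clue 5).
So house 3 gets onyx for gemstone.
So: house 1 = emerald/purple, house 2 = pearl/teal, house 3 = onyx/brown, house 4 = garnet/orange.

onyx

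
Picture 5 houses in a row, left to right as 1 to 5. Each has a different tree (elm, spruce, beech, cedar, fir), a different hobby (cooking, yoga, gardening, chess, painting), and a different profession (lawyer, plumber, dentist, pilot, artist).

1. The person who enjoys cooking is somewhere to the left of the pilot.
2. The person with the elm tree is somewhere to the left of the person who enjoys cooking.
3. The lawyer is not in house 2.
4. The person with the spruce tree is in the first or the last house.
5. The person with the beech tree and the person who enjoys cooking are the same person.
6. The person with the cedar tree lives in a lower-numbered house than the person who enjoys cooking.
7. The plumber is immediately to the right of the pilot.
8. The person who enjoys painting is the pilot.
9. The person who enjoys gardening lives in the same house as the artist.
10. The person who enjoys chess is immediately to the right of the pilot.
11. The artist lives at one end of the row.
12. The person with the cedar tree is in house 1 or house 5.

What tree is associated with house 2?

The person with the cedar tree is in house 1 (clue 12).
From clue 2, the person with the elm tree must be in house 2.
Clue 2 places the person who enjoys cooking in house 3.
By clue 5, the person with the beech tree is in house 3.
The only tree still possible for house 4 is fir.
House 5's tree must be spruce (nothing else left).
House 2 hobby: only yoga fits.
House 4's hobby must be painting (nothing else left).
House 2 profession: only dentist fits.
The pilot is in house 4 (clue 1).
By clue 7, the plumber is in house 5.
House 1 hobby: only gardening fits.
That leaves chess as the hobby for house 5.
House 1 profession: only artist fits.
House 3's profession must be lawyer (nothing else left).
So: house 1 = cedar/gardening/artist, house 2 = elm/yoga/dentist, house 3 = beech/cooking/lawyer, house 4 = fir/painting/pilot, house 5 = spruce/chess/plumber.

elm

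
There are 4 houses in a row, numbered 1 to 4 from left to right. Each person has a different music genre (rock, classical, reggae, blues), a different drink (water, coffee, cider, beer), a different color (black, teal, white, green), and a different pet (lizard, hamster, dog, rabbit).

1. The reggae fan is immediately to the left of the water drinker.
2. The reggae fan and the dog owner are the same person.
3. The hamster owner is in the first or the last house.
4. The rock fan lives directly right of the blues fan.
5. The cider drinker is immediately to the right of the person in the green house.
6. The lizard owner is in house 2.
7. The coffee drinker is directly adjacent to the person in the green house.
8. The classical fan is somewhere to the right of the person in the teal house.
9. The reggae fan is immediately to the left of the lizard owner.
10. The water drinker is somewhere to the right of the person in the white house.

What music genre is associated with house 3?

The lizard owner is in house 2 (clue 6).
Clue 9: the reggae fan is in house 1.
That leaves black as the color for house 4.
From clue 1, the water drinker must be in house 2.
Clue 2: the dog owner is in house 1.
The person in the white house is in house 1 (clue 10).
That leaves rabbit as the pet for house 3.
So house 4 gets hamster for pet.
The only music genre still possible for house 2 is blues.
The rock fan is in house 3 (clue 4).
House 4's music genre must be classical (nothing else left).
The cider drinker is narrowed to house 3 or 4; consider each.
Placing it in house 4 leads to a contradiction, so it's in house 3.
The person in the green house is in house 2 (clue 5).
The only drink still possible for house 4 is beer.
House 3's color must be teal (nothing else left).
So house 1 gets coffee for drink.
So: house 1 = reggae/coffee/white/dog, house 2 = blues/water/green/lizard, house 3 = rock/cider/teal/rabbit, house 4 = classical/beer/black/hamster.

rock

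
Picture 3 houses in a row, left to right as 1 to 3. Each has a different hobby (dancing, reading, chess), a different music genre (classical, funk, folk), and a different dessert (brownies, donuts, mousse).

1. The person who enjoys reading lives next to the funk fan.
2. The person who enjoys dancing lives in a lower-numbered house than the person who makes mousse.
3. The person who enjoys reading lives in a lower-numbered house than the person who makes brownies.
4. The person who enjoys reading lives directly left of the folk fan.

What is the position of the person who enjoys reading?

The only hobby still possible for house 3 is chess.
That leaves donuts as the dessert for house 1.
The person who enjoys dancing is narrowed to house 1 or 2; consider each.
Placing it in house 2 leads to a contradiction, so it's in house 1.
House 2's hobby must be reading (nothing else left).
Clue 3: the person who makes brownies is in house 3.
Clue 4 places the folk fan in house 3.
House 2's music genre must be classical (nothing else left).
That leaves mousse as the dessert for house 2.
House 1's music genre must be funk (nothing else left).
So: house 1 = dancing/funk/donuts, house 2 = reading/classical/mousse, house 3 = chess/folk/brownies.

2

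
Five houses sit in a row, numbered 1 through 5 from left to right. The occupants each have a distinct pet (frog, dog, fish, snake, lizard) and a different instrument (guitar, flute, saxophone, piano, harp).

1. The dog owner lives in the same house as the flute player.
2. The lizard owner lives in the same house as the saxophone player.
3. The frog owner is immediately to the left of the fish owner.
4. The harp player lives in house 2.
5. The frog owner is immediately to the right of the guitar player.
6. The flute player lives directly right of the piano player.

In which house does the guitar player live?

1

By clue 4, the harp player is in house 2.
The dog owner is narrowed to house 4 or 5; consider each.
Placing it in house 5 leads to a contradiction, so it's in house 4.
Clue 1: the flute player is in house 4.
The piano player is in house 3 (clue 6).
So house 5 gets saxophone for instrument.
The lizard owner is in house 5 (clue 2).
By clue 3, the fish owner is in house 3.
House 1's pet must be snake (nothing else left).
That leaves frog as the pet for house 2.
House 1 instrument: only guitar fits.
So: house 1 = snake/guitar, house 2 = frog/harp, house 3 = fish/piano, house 4 = dog/flute, house 5 = lizard/saxophone.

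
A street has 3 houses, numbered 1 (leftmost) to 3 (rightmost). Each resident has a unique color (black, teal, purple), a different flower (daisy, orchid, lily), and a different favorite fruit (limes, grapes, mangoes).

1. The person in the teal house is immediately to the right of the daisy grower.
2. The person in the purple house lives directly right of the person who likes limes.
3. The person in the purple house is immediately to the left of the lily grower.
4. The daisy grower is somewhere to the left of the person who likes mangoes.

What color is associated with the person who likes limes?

Clue 3 places the person in the purple house in house 2.
By clue 3, the lily grower is in house 3.
So house 1 gets black for color.
That leaves teal as the color for house 3.
Clue 1: the daisy grower is in house 2.
From clue 2, the person who likes limes must be in house 1.
By clue 4, the person who likes mangoes is in house 3.
So house 1 gets orchid for flower.
That leaves grapes as the favorite fruit for house 2.
So: house 1 = black/orchid/limes, house 2 = purple/daisy/grapes, house 3 = teal/lily/mangoes.

black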